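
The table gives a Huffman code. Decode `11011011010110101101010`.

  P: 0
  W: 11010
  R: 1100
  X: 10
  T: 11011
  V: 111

Read left to right; each codeword is recognised as soon as it completes (prefix code):
  11011→T | 0→P | 11010→W | 11010→W | 11010→W | 10→X
Decoded message: TPWWWX

TPWWWX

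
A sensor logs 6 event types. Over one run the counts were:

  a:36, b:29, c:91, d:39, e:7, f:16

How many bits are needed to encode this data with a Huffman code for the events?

495

Greedily combine the two least-frequent nodes:
e(7) + f(16) → 23
23 + b(29) → 52
a(36) + d(39) → 75
52 + 75 → 127
c(91) + 127 → 218
Total encoded bits = sum of merged weights = 23 + 52 + 75 + 127 + 218 = 495.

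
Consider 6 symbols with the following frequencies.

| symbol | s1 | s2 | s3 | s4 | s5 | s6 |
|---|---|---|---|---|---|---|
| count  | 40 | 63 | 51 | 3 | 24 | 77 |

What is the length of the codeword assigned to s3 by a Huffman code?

Huffman merges, smallest pair first:
s4(3) + s5(24) → 27
27 + s1(40) → 67
s3(51) + s2(63) → 114
67 + s6(77) → 144
114 + 144 → 258
s3's leaf is at depth 2, giving a 2-bit codeword.

2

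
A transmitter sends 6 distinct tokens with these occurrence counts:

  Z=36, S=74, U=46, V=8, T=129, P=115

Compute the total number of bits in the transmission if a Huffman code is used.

Greedily combine the two least-frequent nodes:
V(8) + Z(36) → 44
44 + U(46) → 90
S(74) + 90 → 164
P(115) + T(129) → 244
164 + 244 → 408
The encoded length is the sum of every internal node's weight: 44 + 90 + 164 + 244 + 408 = 950 bits.

950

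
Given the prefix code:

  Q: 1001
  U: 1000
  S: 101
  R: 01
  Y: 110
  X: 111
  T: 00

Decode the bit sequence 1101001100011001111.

Read left to right; each codeword is recognised as soon as it completes (prefix code):
  110→Y | 1001→Q | 1000→U | 110→Y | 01→R | 111→X
Decoded message: YQUYRX

YQUYRX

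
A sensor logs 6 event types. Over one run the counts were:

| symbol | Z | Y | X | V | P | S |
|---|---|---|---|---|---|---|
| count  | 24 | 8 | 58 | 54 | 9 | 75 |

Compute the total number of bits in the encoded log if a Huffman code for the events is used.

Greedily combine the two least-frequent nodes:
Y(8) + P(9) → 17
17 + Z(24) → 41
41 + V(54) → 95
X(58) + S(75) → 133
95 + 133 → 228
The encoded length is the sum of every internal node's weight: 17 + 41 + 95 + 133 + 228 = 514 bits.

514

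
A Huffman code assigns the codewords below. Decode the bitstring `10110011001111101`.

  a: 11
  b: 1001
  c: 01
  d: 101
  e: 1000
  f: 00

Read left to right; each codeword is recognised as soon as it completes (prefix code):
  101→d | 1001→b | 1001→b | 11→a | 11→a | 01→c
Decoded message: dbbaac

dbbaac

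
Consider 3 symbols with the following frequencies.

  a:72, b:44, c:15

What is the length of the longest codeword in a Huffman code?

2

Merge the two lowest-weight nodes at each step:
c(15) + b(44) → 59
59 + a(72) → 131
Maximum depth reached is 2.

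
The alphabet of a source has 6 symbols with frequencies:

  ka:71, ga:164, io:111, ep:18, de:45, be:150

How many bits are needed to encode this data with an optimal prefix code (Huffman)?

1315

Merge the two smallest weights repeatedly:
combine ep(18), de(45) → 63
combine 63, ka(71) → 134
combine io(111), 134 → 245
combine be(150), ga(164) → 314
combine 245, 314 → 559
Total encoded bits = sum of merged weights = 63 + 134 + 245 + 314 + 559 = 1315.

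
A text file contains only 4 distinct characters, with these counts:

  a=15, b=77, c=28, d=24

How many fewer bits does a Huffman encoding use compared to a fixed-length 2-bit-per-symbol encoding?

Fixed-length: 2 bits × 144 symbols = 288 bits.
Huffman merges:
a(15) + d(24) → 39
c(28) + 39 → 67
67 + b(77) → 144
Huffman total = 39 + 67 + 144 = 250 bits.
Saving = 288 − 250 = 38 bits.

38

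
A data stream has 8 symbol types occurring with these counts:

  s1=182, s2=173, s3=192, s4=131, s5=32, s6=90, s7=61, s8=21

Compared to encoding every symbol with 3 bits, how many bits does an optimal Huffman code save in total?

207

Fixed-length: 3 bits × 882 symbols = 2646 bits.
Huffman merges:
combine s8(21), s5(32) → 53
combine 53, s7(61) → 114
combine s6(90), 114 → 204
combine s4(131), s2(173) → 304
combine s1(182), s3(192) → 374
combine 204, 304 → 508
combine 374, 508 → 882
Huffman total = 53 + 114 + 204 + 304 + 374 + 508 + 882 = 2439 bits.
Saving = 2646 − 2439 = 207 bits.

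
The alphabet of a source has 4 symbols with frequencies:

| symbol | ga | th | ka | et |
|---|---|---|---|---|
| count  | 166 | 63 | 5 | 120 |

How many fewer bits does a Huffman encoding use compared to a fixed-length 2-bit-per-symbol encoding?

Fixed-length: 2 bits × 354 symbols = 708 bits.
Huffman merges:
combine ka(5), th(63) → 68
combine 68, et(120) → 188
combine ga(166), 188 → 354
Huffman total = 68 + 188 + 354 = 610 bits.
Saving = 708 − 610 = 98 bits.

98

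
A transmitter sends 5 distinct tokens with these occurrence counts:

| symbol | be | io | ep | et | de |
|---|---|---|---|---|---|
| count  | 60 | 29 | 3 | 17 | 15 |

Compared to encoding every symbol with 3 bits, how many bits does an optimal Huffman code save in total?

Fixed-length: 3 bits × 124 symbols = 372 bits.
Huffman merges:
merge ep(3) and de(15): 18
merge et(17) and 18: 35
merge io(29) and 35: 64
merge be(60) and 64: 124
Huffman total = 18 + 35 + 64 + 124 = 241 bits.
Saving = 372 − 241 = 131 bits.

131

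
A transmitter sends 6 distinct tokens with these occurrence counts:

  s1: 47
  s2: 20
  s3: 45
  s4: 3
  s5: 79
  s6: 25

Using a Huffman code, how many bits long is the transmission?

Merge the two smallest weights repeatedly:
combine s4(3), s2(20) → 23
combine 23, s6(25) → 48
combine s3(45), s1(47) → 92
combine 48, s5(79) → 127
combine 92, 127 → 219
Each symbol's bit-cost is frequency × depth; summing gives 509 bits (equivalently 23 + 48 + 92 + 127 + 219).

509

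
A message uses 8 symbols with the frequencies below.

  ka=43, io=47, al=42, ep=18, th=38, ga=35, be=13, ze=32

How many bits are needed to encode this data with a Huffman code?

Merge the two smallest weights repeatedly:
be(13) + ep(18) → 31
31 + ze(32) → 63
ga(35) + th(38) → 73
al(42) + ka(43) → 85
io(47) + 63 → 110
73 + 85 → 158
110 + 158 → 268
Each symbol's bit-cost is frequency × depth; summing gives 788 bits (equivalently 31 + 63 + 73 + 85 + 110 + 158 + 268).

788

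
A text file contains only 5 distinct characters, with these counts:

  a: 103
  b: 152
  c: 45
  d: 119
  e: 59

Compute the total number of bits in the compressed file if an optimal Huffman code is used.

Build the Huffman tree bottom-up:
combine c(45), e(59) → 104
combine a(103), 104 → 207
combine d(119), b(152) → 271
combine 207, 271 → 478
Each symbol's bit-cost is frequency × depth; summing gives 1060 bits (equivalently 104 + 207 + 271 + 478).

1060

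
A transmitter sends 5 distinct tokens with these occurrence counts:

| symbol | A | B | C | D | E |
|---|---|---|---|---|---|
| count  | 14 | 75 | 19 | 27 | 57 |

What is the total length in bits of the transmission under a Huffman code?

402

Build the Huffman tree bottom-up:
A(14) + C(19) → 33
D(27) + 33 → 60
E(57) + 60 → 117
B(75) + 117 → 192
Each symbol's bit-cost is frequency × depth; summing gives 402 bits (equivalently 33 + 60 + 117 + 192).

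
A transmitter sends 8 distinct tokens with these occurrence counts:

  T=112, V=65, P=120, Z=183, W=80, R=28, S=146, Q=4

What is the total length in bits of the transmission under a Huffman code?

2014

Merge the two smallest weights repeatedly:
merge Q(4) and R(28): 32
merge 32 and V(65): 97
merge W(80) and 97: 177
merge T(112) and P(120): 232
merge S(146) and 177: 323
merge Z(183) and 232: 415
merge 323 and 415: 738
The encoded length is the sum of every internal node's weight: 32 + 97 + 177 + 232 + 323 + 415 + 738 = 2014 bits.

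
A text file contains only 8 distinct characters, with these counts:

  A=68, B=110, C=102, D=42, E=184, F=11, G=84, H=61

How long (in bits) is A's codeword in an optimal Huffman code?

Repeatedly merge the two smallest:
merge F(11) and D(42): 53
merge 53 and H(61): 114
merge A(68) and G(84): 152
merge C(102) and B(110): 212
merge 114 and 152: 266
merge E(184) and 212: 396
merge 266 and 396: 662
The subtree containing A is merged 3 times, so code length = 3.

3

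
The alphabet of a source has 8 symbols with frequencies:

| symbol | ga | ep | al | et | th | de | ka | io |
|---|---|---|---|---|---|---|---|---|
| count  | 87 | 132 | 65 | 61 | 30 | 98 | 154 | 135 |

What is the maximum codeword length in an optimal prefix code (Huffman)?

4

Merge the two lowest-weight nodes at each step:
combine th(30), et(61) → 91
combine al(65), ga(87) → 152
combine 91, de(98) → 189
combine ep(132), io(135) → 267
combine 152, ka(154) → 306
combine 189, 267 → 456
combine 306, 456 → 762
The first pair merged (th, et) ends up deepest, at depth 4.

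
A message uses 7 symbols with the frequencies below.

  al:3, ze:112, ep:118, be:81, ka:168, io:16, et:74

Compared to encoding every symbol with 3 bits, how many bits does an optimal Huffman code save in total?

Fixed-length: 3 bits × 572 symbols = 1716 bits.
Huffman merges:
al(3) + io(16) → 19
19 + et(74) → 93
be(81) + 93 → 174
ze(112) + ep(118) → 230
ka(168) + 174 → 342
230 + 342 → 572
Huffman total = 19 + 93 + 174 + 230 + 342 + 572 = 1430 bits.
Saving = 1716 − 1430 = 286 bits.

286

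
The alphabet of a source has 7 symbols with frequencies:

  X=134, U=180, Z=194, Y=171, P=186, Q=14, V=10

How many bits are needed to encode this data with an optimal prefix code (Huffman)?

2289

Build the Huffman tree bottom-up:
merge V(10) and Q(14): 24
merge 24 and X(134): 158
merge 158 and Y(171): 329
merge U(180) and P(186): 366
merge Z(194) and 329: 523
merge 366 and 523: 889
The encoded length is the sum of every internal node's weight: 24 + 158 + 329 + 366 + 523 + 889 = 2289 bits.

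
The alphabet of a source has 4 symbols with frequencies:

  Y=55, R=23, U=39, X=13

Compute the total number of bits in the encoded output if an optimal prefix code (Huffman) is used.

241

Greedily combine the two least-frequent nodes:
merge X(13) and R(23): 36
merge 36 and U(39): 75
merge Y(55) and 75: 130
Total encoded bits = sum of merged weights = 36 + 75 + 130 = 241.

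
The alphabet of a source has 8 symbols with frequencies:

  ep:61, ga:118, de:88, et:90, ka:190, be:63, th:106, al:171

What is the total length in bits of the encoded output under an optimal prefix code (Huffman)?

Build the Huffman tree bottom-up:
combine ep(61), be(63) → 124
combine de(88), et(90) → 178
combine th(106), ga(118) → 224
combine 124, al(171) → 295
combine 178, ka(190) → 368
combine 224, 295 → 519
combine 368, 519 → 887
Each symbol's bit-cost is frequency × depth; summing gives 2595 bits (equivalently 124 + 178 + 224 + 295 + 368 + 519 + 887).

2595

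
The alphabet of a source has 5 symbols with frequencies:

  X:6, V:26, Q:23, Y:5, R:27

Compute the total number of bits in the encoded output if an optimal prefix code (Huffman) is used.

185

Greedily combine the two least-frequent nodes:
combine Y(5), X(6) → 11
combine 11, Q(23) → 34
combine V(26), R(27) → 53
combine 34, 53 → 87
Each symbol's bit-cost is frequency × depth; summing gives 185 bits (equivalently 11 + 34 + 53 + 87).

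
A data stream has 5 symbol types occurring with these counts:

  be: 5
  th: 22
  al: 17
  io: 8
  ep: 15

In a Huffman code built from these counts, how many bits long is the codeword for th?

2

Huffman merges, smallest pair first:
combine be(5), io(8) → 13
combine 13, ep(15) → 28
combine al(17), th(22) → 39
combine 28, 39 → 67
The subtree containing th is merged 2 times, so code length = 2.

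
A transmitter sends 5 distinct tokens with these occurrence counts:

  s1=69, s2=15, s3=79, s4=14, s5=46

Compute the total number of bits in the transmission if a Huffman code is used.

Build the Huffman tree bottom-up:
s4(14) + s2(15) → 29
29 + s5(46) → 75
s1(69) + 75 → 144
s3(79) + 144 → 223
Each symbol's bit-cost is frequency × depth; summing gives 471 bits (equivalently 29 + 75 + 144 + 223).

471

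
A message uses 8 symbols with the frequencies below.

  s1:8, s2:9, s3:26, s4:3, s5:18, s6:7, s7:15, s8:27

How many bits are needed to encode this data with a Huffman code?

Merge the two smallest weights repeatedly:
merge s4(3) and s6(7): 10
merge s1(8) and s2(9): 17
merge 10 and s7(15): 25
merge 17 and s5(18): 35
merge 25 and s3(26): 51
merge s8(27) and 35: 62
merge 51 and 62: 113
The encoded length is the sum of every internal node's weight: 10 + 17 + 25 + 35 + 51 + 62 + 113 = 313 bits.

313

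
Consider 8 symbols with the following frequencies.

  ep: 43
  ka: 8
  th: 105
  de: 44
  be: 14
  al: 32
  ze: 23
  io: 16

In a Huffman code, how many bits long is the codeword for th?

Build the tree from the bottom:
ka(8) + be(14) → 22
io(16) + 22 → 38
ze(23) + al(32) → 55
38 + ep(43) → 81
de(44) + 55 → 99
81 + 99 → 180
th(105) + 180 → 285
th is merged only at the final step, so code length = 1.

1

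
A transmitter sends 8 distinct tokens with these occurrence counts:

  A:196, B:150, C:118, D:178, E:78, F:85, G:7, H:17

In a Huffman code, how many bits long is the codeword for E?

Huffman merges, smallest pair first:
merge G(7) and H(17): 24
merge 24 and E(78): 102
merge F(85) and 102: 187
merge C(118) and B(150): 268
merge D(178) and 187: 365
merge A(196) and 268: 464
merge 365 and 464: 829
E's leaf is at depth 4, giving a 4-bit codeword.

4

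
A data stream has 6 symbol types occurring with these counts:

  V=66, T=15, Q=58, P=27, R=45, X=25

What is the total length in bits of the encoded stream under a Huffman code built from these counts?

579

Build the Huffman tree bottom-up:
merge T(15) and X(25): 40
merge P(27) and 40: 67
merge R(45) and Q(58): 103
merge V(66) and 67: 133
merge 103 and 133: 236
Total encoded bits = sum of merged weights = 40 + 67 + 103 + 133 + 236 = 579.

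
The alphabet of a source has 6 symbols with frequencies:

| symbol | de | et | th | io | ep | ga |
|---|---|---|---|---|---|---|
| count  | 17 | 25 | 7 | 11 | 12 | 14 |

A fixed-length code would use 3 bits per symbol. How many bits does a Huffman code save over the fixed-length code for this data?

Fixed-length: 3 bits × 86 symbols = 258 bits.
Huffman merges:
combine th(7), io(11) → 18
combine ep(12), ga(14) → 26
combine de(17), 18 → 35
combine et(25), 26 → 51
combine 35, 51 → 86
Huffman total = 18 + 26 + 35 + 51 + 86 = 216 bits.
Saving = 258 − 216 = 42 bits.

42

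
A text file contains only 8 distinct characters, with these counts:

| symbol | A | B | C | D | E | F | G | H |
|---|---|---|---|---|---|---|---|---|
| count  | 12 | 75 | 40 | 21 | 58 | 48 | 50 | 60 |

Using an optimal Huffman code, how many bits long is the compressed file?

Greedily combine the two least-frequent nodes:
A(12) + D(21) → 33
33 + C(40) → 73
F(48) + G(50) → 98
E(58) + H(60) → 118
73 + B(75) → 148
98 + 118 → 216
148 + 216 → 364
Each symbol's bit-cost is frequency × depth; summing gives 1050 bits (equivalently 33 + 73 + 98 + 118 + 148 + 216 + 364).

1050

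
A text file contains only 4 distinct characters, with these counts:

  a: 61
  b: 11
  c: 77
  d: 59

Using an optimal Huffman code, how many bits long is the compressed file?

409

Build the Huffman tree bottom-up:
combine b(11), d(59) → 70
combine a(61), 70 → 131
combine c(77), 131 → 208
The encoded length is the sum of every internal node's weight: 70 + 131 + 208 = 409 bits.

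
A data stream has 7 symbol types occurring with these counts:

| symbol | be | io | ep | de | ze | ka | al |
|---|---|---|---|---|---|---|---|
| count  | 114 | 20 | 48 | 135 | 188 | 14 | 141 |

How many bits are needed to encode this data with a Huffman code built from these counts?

Build the Huffman tree bottom-up:
ka(14) + io(20) → 34
34 + ep(48) → 82
82 + be(114) → 196
de(135) + al(141) → 276
ze(188) + 196 → 384
276 + 384 → 660
Each symbol's bit-cost is frequency × depth; summing gives 1632 bits (equivalently 34 + 82 + 196 + 276 + 384 + 660).

1632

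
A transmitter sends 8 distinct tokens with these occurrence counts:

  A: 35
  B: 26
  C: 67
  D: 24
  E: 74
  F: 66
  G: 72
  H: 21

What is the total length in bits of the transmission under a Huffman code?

1115

Merge the two smallest weights repeatedly:
merge H(21) and D(24): 45
merge B(26) and A(35): 61
merge 45 and 61: 106
merge F(66) and C(67): 133
merge G(72) and E(74): 146
merge 106 and 133: 239
merge 146 and 239: 385
Each symbol's bit-cost is frequency × depth; summing gives 1115 bits (equivalently 45 + 61 + 106 + 133 + 146 + 239 + 385).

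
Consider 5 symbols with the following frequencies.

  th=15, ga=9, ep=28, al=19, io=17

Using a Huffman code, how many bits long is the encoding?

200

Build the Huffman tree bottom-up:
ga(9) + th(15) → 24
io(17) + al(19) → 36
24 + ep(28) → 52
36 + 52 → 88
The encoded length is the sum of every internal node's weight: 24 + 36 + 52 + 88 = 200 bits.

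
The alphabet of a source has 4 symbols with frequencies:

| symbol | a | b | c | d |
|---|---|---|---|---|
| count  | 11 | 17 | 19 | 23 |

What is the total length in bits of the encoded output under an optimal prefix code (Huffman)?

140

Merge the two smallest weights repeatedly:
combine a(11), b(17) → 28
combine c(19), d(23) → 42
combine 28, 42 → 70
Total encoded bits = sum of merged weights = 28 + 42 + 70 = 140.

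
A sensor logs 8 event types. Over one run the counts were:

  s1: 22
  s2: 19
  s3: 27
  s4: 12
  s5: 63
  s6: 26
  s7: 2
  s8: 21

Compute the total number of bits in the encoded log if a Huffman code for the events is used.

527

Build the Huffman tree bottom-up:
combine s7(2), s4(12) → 14
combine 14, s2(19) → 33
combine s8(21), s1(22) → 43
combine s6(26), s3(27) → 53
combine 33, 43 → 76
combine 53, s5(63) → 116
combine 76, 116 → 192
The encoded length is the sum of every internal node's weight: 14 + 33 + 43 + 53 + 76 + 116 + 192 = 527 bits.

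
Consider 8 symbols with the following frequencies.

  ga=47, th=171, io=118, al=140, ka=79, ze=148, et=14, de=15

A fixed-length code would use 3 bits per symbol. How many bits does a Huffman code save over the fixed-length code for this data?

214

Fixed-length: 3 bits × 732 symbols = 2196 bits.
Huffman merges:
merge et(14) and de(15): 29
merge 29 and ga(47): 76
merge 76 and ka(79): 155
merge io(118) and al(140): 258
merge ze(148) and 155: 303
merge th(171) and 258: 429
merge 303 and 429: 732
Huffman total = 29 + 76 + 155 + 258 + 303 + 429 + 732 = 1982 bits.
Saving = 2196 − 1982 = 214 bits.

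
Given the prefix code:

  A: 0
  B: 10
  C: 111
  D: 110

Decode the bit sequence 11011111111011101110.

DCCDCACA

Read left to right; each codeword is recognised as soon as it completes (prefix code):
  110→D | 111→C | 111→C | 110→D | 111→C | 0→A | 111→C | 0→A
Decoded message: DCCDCACA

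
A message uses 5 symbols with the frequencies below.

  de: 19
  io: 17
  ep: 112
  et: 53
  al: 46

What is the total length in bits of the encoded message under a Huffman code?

Greedily combine the two least-frequent nodes:
combine io(17), de(19) → 36
combine 36, al(46) → 82
combine et(53), 82 → 135
combine ep(112), 135 → 247
The encoded length is the sum of every internal node's weight: 36 + 82 + 135 + 247 = 500 bits.

500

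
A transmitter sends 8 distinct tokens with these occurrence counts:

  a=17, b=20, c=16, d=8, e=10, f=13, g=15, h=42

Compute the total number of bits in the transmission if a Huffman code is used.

Merge the two smallest weights repeatedly:
combine d(8), e(10) → 18
combine f(13), g(15) → 28
combine c(16), a(17) → 33
combine 18, b(20) → 38
combine 28, 33 → 61
combine 38, h(42) → 80
combine 61, 80 → 141
Total encoded bits = sum of merged weights = 18 + 28 + 33 + 38 + 61 + 80 + 141 = 399.

399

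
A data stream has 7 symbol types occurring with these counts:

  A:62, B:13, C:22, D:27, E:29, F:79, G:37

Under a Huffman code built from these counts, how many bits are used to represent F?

Huffman merges, smallest pair first:
B(13) + C(22) → 35
D(27) + E(29) → 56
35 + G(37) → 72
56 + A(62) → 118
72 + F(79) → 151
118 + 151 → 269
F sits 2 levels below the root, so its codeword is 2 bits.

2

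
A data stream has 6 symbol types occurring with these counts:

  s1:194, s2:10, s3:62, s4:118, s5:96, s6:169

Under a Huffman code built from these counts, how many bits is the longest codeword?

4

Merge the two lowest-weight nodes at each step:
merge s2(10) and s3(62): 72
merge 72 and s5(96): 168
merge s4(118) and 168: 286
merge s6(169) and s1(194): 363
merge 286 and 363: 649
The rarest symbols sit at the bottom; the longest codeword is 4 bits.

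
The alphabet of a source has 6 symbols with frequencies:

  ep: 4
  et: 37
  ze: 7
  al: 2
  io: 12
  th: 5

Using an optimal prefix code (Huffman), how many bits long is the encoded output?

Merge the two smallest weights repeatedly:
al(2) + ep(4) → 6
th(5) + 6 → 11
ze(7) + 11 → 18
io(12) + 18 → 30
30 + et(37) → 67
Total encoded bits = sum of merged weights = 6 + 11 + 18 + 30 + 67 = 132.

132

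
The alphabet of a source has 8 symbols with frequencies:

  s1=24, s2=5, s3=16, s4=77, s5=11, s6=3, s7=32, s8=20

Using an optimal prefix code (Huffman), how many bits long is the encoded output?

472

Build the Huffman tree bottom-up:
s6(3) + s2(5) → 8
8 + s5(11) → 19
s3(16) + 19 → 35
s8(20) + s1(24) → 44
s7(32) + 35 → 67
44 + 67 → 111
s4(77) + 111 → 188
The encoded length is the sum of every internal node's weight: 8 + 19 + 35 + 44 + 67 + 111 + 188 = 472 bits.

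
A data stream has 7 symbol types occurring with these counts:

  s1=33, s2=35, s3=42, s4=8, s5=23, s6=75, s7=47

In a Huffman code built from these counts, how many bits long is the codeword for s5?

Huffman merges, smallest pair first:
combine s4(8), s5(23) → 31
combine 31, s1(33) → 64
combine s2(35), s3(42) → 77
combine s7(47), 64 → 111
combine s6(75), 77 → 152
combine 111, 152 → 263
s5 sits 4 levels below the root, so its codeword is 4 bits.

4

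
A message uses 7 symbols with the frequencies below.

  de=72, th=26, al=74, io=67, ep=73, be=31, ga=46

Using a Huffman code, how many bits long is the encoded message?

1077

Greedily combine the two least-frequent nodes:
combine th(26), be(31) → 57
combine ga(46), 57 → 103
combine io(67), de(72) → 139
combine ep(73), al(74) → 147
combine 103, 139 → 242
combine 147, 242 → 389
The encoded length is the sum of every internal node's weight: 57 + 103 + 139 + 147 + 242 + 389 = 1077 bits.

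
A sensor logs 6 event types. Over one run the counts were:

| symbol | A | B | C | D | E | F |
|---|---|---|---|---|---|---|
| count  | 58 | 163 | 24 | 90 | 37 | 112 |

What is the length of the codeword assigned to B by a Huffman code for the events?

2

Build the tree from the bottom:
C(24) + E(37) → 61
A(58) + 61 → 119
D(90) + F(112) → 202
119 + B(163) → 282
202 + 282 → 484
The subtree containing B is merged 2 times, so code length = 2.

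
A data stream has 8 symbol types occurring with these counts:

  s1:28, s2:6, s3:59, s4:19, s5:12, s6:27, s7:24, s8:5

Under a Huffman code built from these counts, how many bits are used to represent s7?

3

Huffman merges, smallest pair first:
combine s8(5), s2(6) → 11
combine 11, s5(12) → 23
combine s4(19), 23 → 42
combine s7(24), s6(27) → 51
combine s1(28), 42 → 70
combine 51, s3(59) → 110
combine 70, 110 → 180
s7 sits 3 levels below the root, so its codeword is 3 bits.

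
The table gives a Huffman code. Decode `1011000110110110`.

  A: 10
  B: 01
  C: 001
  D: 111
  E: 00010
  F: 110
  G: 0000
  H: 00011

AFCAFF

Read left to right; each codeword is recognised as soon as it completes (prefix code):
  10→A | 110→F | 001→C | 10→A | 110→F | 110→F
Decoded message: AFCAFF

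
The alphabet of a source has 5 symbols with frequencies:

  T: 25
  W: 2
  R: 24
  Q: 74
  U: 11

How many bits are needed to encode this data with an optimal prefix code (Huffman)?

Merge the two smallest weights repeatedly:
merge W(2) and U(11): 13
merge 13 and R(24): 37
merge T(25) and 37: 62
merge 62 and Q(74): 136
The encoded length is the sum of every internal node's weight: 13 + 37 + 62 + 136 = 248 bits.

248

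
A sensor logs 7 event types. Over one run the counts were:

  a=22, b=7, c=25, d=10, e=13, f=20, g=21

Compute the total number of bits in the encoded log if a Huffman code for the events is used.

Build the Huffman tree bottom-up:
b(7) + d(10) → 17
e(13) + 17 → 30
f(20) + g(21) → 41
a(22) + c(25) → 47
30 + 41 → 71
47 + 71 → 118
The encoded length is the sum of every internal node's weight: 17 + 30 + 41 + 47 + 71 + 118 = 324 bits.

324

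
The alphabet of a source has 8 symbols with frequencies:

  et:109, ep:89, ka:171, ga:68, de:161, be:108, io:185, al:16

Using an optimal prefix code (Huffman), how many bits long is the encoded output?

2620

Greedily combine the two least-frequent nodes:
al(16) + ga(68) → 84
84 + ep(89) → 173
be(108) + et(109) → 217
de(161) + ka(171) → 332
173 + io(185) → 358
217 + 332 → 549
358 + 549 → 907
Each symbol's bit-cost is frequency × depth; summing gives 2620 bits (equivalently 84 + 173 + 217 + 332 + 358 + 549 + 907).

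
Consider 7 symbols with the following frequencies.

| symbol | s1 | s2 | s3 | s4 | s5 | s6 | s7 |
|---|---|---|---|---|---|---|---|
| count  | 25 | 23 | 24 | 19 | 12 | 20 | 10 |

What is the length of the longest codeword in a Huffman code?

4

Merge the two lowest-weight nodes at each step:
combine s7(10), s5(12) → 22
combine s4(19), s6(20) → 39
combine 22, s2(23) → 45
combine s3(24), s1(25) → 49
combine 39, 45 → 84
combine 49, 84 → 133
Maximum depth reached is 4.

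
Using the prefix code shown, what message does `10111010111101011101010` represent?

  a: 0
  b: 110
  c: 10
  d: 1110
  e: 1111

Read left to right; each codeword is recognised as soon as it completes (prefix code):
  10→c | 1110→d | 10→c | 1111→e | 0→a | 10→c | 1110→d | 10→c | 10→c
Decoded message: cdceacdcc

cdceacdcc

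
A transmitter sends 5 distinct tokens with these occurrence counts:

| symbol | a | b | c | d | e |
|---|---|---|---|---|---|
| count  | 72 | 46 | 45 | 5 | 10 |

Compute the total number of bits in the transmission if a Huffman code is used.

Build the Huffman tree bottom-up:
d(5) + e(10) → 15
15 + c(45) → 60
b(46) + 60 → 106
a(72) + 106 → 178
The encoded length is the sum of every internal node's weight: 15 + 60 + 106 + 178 = 359 bits.

359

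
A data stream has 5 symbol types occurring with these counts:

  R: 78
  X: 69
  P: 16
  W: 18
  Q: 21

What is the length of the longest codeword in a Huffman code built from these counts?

Merge the two lowest-weight nodes at each step:
P(16) + W(18) → 34
Q(21) + 34 → 55
55 + X(69) → 124
R(78) + 124 → 202
The rarest symbols sit at the bottom; the longest codeword is 4 bits.

4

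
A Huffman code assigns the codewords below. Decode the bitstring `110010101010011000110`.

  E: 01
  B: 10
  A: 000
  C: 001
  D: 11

DCEEECBCB

Read left to right; each codeword is recognised as soon as it completes (prefix code):
  11→D | 001→C | 01→E | 01→E | 01→E | 001→C | 10→B | 001→C | 10→B
Decoded message: DCEEECBCB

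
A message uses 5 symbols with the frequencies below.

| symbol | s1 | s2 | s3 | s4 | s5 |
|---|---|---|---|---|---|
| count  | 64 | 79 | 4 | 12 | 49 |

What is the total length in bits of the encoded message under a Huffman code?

Greedily combine the two least-frequent nodes:
merge s3(4) and s4(12): 16
merge 16 and s5(49): 65
merge s1(64) and 65: 129
merge s2(79) and 129: 208
The encoded length is the sum of every internal node's weight: 16 + 65 + 129 + 208 = 418 bits.

418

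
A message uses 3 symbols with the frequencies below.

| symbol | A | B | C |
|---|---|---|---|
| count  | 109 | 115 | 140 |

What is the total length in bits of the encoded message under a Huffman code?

588

Build the Huffman tree bottom-up:
combine A(109), B(115) → 224
combine C(140), 224 → 364
The encoded length is the sum of every internal node's weight: 224 + 364 = 588 bits.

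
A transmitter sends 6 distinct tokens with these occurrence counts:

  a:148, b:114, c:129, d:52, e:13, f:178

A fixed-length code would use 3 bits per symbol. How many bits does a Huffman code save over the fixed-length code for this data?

390

Fixed-length: 3 bits × 634 symbols = 1902 bits.
Huffman merges:
merge e(13) and d(52): 65
merge 65 and b(114): 179
merge c(129) and a(148): 277
merge f(178) and 179: 357
merge 277 and 357: 634
Huffman total = 65 + 179 + 277 + 357 + 634 = 1512 bits.
Saving = 1902 − 1512 = 390 bits.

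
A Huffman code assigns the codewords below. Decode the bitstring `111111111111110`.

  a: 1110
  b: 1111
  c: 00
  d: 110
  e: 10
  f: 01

Read left to right; each codeword is recognised as soon as it completes (prefix code):
  1111→b | 1111→b | 1111→b | 110→d
Decoded message: bbbd

bbbd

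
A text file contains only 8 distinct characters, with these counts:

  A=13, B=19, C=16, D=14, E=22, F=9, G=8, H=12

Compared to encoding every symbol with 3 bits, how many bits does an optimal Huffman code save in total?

5

Fixed-length: 3 bits × 113 symbols = 339 bits.
Huffman merges:
G(8) + F(9) → 17
H(12) + A(13) → 25
D(14) + C(16) → 30
17 + B(19) → 36
E(22) + 25 → 47
30 + 36 → 66
47 + 66 → 113
Huffman total = 17 + 25 + 30 + 36 + 47 + 66 + 113 = 334 bits.
Saving = 339 − 334 = 5 bits.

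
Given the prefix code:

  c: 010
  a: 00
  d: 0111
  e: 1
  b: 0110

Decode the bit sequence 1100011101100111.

Read left to right; each codeword is recognised as soon as it completes (prefix code):
  1→e | 1→e | 00→a | 0111→d | 0110→b | 0111→d
Decoded message: eeadbd

eeadbd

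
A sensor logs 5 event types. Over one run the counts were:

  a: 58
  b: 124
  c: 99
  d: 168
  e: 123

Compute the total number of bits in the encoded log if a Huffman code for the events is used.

1301

Greedily combine the two least-frequent nodes:
merge a(58) and c(99): 157
merge e(123) and b(124): 247
merge 157 and d(168): 325
merge 247 and 325: 572
The encoded length is the sum of every internal node's weight: 157 + 247 + 325 + 572 = 1301 bits.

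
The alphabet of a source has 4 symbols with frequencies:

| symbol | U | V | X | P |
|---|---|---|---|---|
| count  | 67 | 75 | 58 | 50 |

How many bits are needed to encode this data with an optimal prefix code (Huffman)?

500

Merge the two smallest weights repeatedly:
combine P(50), X(58) → 108
combine U(67), V(75) → 142
combine 108, 142 → 250
Total encoded bits = sum of merged weights = 108 + 142 + 250 = 500.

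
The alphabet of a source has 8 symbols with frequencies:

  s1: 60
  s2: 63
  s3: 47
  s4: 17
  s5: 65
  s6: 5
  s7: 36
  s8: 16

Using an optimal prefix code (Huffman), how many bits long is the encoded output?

Merge the two smallest weights repeatedly:
merge s6(5) and s8(16): 21
merge s4(17) and 21: 38
merge s7(36) and 38: 74
merge s3(47) and s1(60): 107
merge s2(63) and s5(65): 128
merge 74 and 107: 181
merge 128 and 181: 309
Total encoded bits = sum of merged weights = 21 + 38 + 74 + 107 + 128 + 181 + 309 = 858.

858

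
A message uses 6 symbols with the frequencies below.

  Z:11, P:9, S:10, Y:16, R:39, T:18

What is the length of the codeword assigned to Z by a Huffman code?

Huffman merges, smallest pair first:
P(9) + S(10) → 19
Z(11) + Y(16) → 27
T(18) + 19 → 37
27 + 37 → 64
R(39) + 64 → 103
Z's leaf is at depth 3, giving a 3-bit codeword.

3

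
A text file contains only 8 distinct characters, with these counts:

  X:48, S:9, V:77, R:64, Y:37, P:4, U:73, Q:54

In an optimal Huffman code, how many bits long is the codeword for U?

2

Build the tree from the bottom:
combine P(4), S(9) → 13
combine 13, Y(37) → 50
combine X(48), 50 → 98
combine Q(54), R(64) → 118
combine U(73), V(77) → 150
combine 98, 118 → 216
combine 150, 216 → 366
The subtree containing U is merged 2 times, so code length = 2.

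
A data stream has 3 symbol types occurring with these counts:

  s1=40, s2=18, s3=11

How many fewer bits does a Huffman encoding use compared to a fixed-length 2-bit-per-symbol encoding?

Fixed-length: 2 bits × 69 symbols = 138 bits.
Huffman merges:
merge s3(11) and s2(18): 29
merge 29 and s1(40): 69
Huffman total = 29 + 69 = 98 bits.
Saving = 138 − 98 = 40 bits.

40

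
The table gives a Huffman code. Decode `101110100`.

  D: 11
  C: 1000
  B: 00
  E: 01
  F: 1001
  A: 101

ADEB

Read left to right; each codeword is recognised as soon as it completes (prefix code):
  101→A | 11→D | 01→E | 00→B
Decoded message: ADEB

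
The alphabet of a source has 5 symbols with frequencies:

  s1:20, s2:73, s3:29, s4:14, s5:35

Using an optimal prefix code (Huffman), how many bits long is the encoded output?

Build the Huffman tree bottom-up:
s4(14) + s1(20) → 34
s3(29) + 34 → 63
s5(35) + 63 → 98
s2(73) + 98 → 171
The encoded length is the sum of every internal node's weight: 34 + 63 + 98 + 171 = 366 bits.

366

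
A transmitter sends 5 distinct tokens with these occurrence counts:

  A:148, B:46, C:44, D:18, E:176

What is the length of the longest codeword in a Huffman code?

4

Merge the two lowest-weight nodes at each step:
combine D(18), C(44) → 62
combine B(46), 62 → 108
combine 108, A(148) → 256
combine E(176), 256 → 432
Maximum depth reached is 4.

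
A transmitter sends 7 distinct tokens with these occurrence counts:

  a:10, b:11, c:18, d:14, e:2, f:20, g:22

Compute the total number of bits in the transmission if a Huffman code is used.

Greedily combine the two least-frequent nodes:
merge e(2) and a(10): 12
merge b(11) and 12: 23
merge d(14) and c(18): 32
merge f(20) and g(22): 42
merge 23 and 32: 55
merge 42 and 55: 97
Each symbol's bit-cost is frequency × depth; summing gives 261 bits (equivalently 12 + 23 + 32 + 42 + 55 + 97).

261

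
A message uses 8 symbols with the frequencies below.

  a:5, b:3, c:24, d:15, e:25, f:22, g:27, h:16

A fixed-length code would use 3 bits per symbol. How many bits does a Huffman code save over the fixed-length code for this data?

Fixed-length: 3 bits × 137 symbols = 411 bits.
Huffman merges:
b(3) + a(5) → 8
8 + d(15) → 23
h(16) + f(22) → 38
23 + c(24) → 47
e(25) + g(27) → 52
38 + 47 → 85
52 + 85 → 137
Huffman total = 8 + 23 + 38 + 47 + 52 + 85 + 137 = 390 bits.
Saving = 411 − 390 = 21 bits.

21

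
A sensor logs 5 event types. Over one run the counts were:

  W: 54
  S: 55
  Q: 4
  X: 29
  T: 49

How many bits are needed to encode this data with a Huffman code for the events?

Merge the two smallest weights repeatedly:
combine Q(4), X(29) → 33
combine 33, T(49) → 82
combine W(54), S(55) → 109
combine 82, 109 → 191
The encoded length is the sum of every internal node's weight: 33 + 82 + 109 + 191 = 415 bits.

415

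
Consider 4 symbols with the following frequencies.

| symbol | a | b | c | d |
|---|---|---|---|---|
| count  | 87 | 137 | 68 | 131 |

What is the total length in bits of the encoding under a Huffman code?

Build the Huffman tree bottom-up:
c(68) + a(87) → 155
d(131) + b(137) → 268
155 + 268 → 423
Total encoded bits = sum of merged weights = 155 + 268 + 423 = 846.

846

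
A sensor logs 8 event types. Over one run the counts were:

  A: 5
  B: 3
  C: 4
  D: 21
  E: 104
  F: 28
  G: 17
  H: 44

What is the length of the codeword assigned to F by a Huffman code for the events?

3

Build the tree from the bottom:
combine B(3), C(4) → 7
combine A(5), 7 → 12
combine 12, G(17) → 29
combine D(21), F(28) → 49
combine 29, H(44) → 73
combine 49, 73 → 122
combine E(104), 122 → 226
F's leaf is at depth 3, giving a 3-bit codeword.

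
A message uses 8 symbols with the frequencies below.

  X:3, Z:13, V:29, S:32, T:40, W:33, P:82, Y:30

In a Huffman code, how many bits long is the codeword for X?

Repeatedly merge the two smallest:
combine X(3), Z(13) → 16
combine 16, V(29) → 45
combine Y(30), S(32) → 62
combine W(33), T(40) → 73
combine 45, 62 → 107
combine 73, P(82) → 155
combine 107, 155 → 262
X sits 4 levels below the root, so its codeword is 4 bits.

4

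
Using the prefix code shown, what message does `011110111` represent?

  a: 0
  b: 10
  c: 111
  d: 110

Read left to right; each codeword is recognised as soon as it completes (prefix code):
  0→a | 111→c | 10→b | 111→c
Decoded message: acbc

acbc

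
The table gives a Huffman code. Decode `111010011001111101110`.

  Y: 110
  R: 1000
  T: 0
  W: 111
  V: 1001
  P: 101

Read left to right; each codeword is recognised as soon as it completes (prefix code):
  111→W | 0→T | 1001→V | 1001→V | 111→W | 101→P | 110→Y
Decoded message: WTVVWPY

WTVVWPY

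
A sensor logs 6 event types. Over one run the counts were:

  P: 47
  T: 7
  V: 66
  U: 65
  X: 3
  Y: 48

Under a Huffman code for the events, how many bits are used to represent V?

Build the tree from the bottom:
combine X(3), T(7) → 10
combine 10, P(47) → 57
combine Y(48), 57 → 105
combine U(65), V(66) → 131
combine 105, 131 → 236
The subtree containing V is merged 2 times, so code length = 2.

2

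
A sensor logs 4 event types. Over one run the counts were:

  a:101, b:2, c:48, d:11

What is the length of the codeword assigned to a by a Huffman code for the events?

Huffman merges, smallest pair first:
b(2) + d(11) → 13
13 + c(48) → 61
61 + a(101) → 162
a is merged only at the final step, so code length = 1.

1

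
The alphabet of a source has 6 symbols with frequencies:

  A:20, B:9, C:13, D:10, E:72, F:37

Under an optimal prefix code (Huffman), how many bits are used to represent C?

4

Build the tree from the bottom:
combine B(9), D(10) → 19
combine C(13), 19 → 32
combine A(20), 32 → 52
combine F(37), 52 → 89
combine E(72), 89 → 161
The subtree containing C is merged 4 times, so code length = 4.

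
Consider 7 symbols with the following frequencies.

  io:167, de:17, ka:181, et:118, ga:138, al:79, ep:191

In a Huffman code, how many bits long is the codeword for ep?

Repeatedly merge the two smallest:
merge de(17) and al(79): 96
merge 96 and et(118): 214
merge ga(138) and io(167): 305
merge ka(181) and ep(191): 372
merge 214 and 305: 519
merge 372 and 519: 891
The subtree containing ep is merged 2 times, so code length = 2.

2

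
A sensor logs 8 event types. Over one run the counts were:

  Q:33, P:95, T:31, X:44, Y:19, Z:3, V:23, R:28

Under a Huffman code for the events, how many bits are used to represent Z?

4

Repeatedly merge the two smallest:
Z(3) + Y(19) → 22
22 + V(23) → 45
R(28) + T(31) → 59
Q(33) + X(44) → 77
45 + 59 → 104
77 + P(95) → 172
104 + 172 → 276
Z's leaf is at depth 4, giving a 4-bit codeword.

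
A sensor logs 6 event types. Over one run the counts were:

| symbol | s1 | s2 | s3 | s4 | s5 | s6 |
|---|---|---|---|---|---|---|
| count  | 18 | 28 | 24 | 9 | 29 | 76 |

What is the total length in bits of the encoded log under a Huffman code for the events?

427

Greedily combine the two least-frequent nodes:
merge s4(9) and s1(18): 27
merge s3(24) and 27: 51
merge s2(28) and s5(29): 57
merge 51 and 57: 108
merge s6(76) and 108: 184
Total encoded bits = sum of merged weights = 27 + 51 + 57 + 108 + 184 = 427.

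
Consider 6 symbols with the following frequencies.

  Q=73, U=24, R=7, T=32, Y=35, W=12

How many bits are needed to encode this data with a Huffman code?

422

Merge the two smallest weights repeatedly:
merge R(7) and W(12): 19
merge 19 and U(24): 43
merge T(32) and Y(35): 67
merge 43 and 67: 110
merge Q(73) and 110: 183
The encoded length is the sum of every internal node's weight: 19 + 43 + 67 + 110 + 183 = 422 bits.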